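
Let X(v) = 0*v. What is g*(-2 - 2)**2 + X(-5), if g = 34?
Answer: 544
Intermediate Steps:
X(v) = 0
g*(-2 - 2)**2 + X(-5) = 34*(-2 - 2)**2 + 0 = 34*(-4)**2 + 0 = 34*16 + 0 = 544 + 0 = 544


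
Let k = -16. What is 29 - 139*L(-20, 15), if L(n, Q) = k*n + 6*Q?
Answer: -56961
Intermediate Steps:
L(n, Q) = -16*n + 6*Q
29 - 139*L(-20, 15) = 29 - 139*(-16*(-20) + 6*15) = 29 - 139*(320 + 90) = 29 - 139*410 = 29 - 56990 = -56961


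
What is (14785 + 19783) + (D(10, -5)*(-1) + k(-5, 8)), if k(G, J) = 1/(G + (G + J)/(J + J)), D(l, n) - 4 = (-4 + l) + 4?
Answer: 2660642/77 ≈ 34554.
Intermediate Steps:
D(l, n) = 4 + l (D(l, n) = 4 + ((-4 + l) + 4) = 4 + l)
k(G, J) = 1/(G + (G + J)/(2*J)) (k(G, J) = 1/(G + (G + J)/((2*J))) = 1/(G + (G + J)*(1/(2*J))) = 1/(G + (G + J)/(2*J)))
(14785 + 19783) + (D(10, -5)*(-1) + k(-5, 8)) = (14785 + 19783) + ((4 + 10)*(-1) + 2*8/(-5 + 8 + 2*(-5)*8)) = 34568 + (14*(-1) + 2*8/(-5 + 8 - 80)) = 34568 + (-14 + 2*8/(-77)) = 34568 + (-14 + 2*8*(-1/77)) = 34568 + (-14 - 16/77) = 34568 - 1094/77 = 2660642/77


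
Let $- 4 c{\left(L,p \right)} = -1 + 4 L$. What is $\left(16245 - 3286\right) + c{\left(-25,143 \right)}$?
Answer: $\frac{51937}{4} \approx 12984.0$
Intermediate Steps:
$c{\left(L,p \right)} = \frac{1}{4} - L$ ($c{\left(L,p \right)} = - \frac{-1 + 4 L}{4} = \frac{1}{4} - L$)
$\left(16245 - 3286\right) + c{\left(-25,143 \right)} = \left(16245 - 3286\right) + \left(\frac{1}{4} - -25\right) = 12959 + \left(\frac{1}{4} + 25\right) = 12959 + \frac{101}{4} = \frac{51937}{4}$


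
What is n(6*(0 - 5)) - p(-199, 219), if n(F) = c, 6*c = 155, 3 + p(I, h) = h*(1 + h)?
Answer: -288907/6 ≈ -48151.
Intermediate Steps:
p(I, h) = -3 + h*(1 + h)
c = 155/6 (c = (⅙)*155 = 155/6 ≈ 25.833)
n(F) = 155/6
n(6*(0 - 5)) - p(-199, 219) = 155/6 - (-3 + 219 + 219²) = 155/6 - (-3 + 219 + 47961) = 155/6 - 1*48177 = 155/6 - 48177 = -288907/6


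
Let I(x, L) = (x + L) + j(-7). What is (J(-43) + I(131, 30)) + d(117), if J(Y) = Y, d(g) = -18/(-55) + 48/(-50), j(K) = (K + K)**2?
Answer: 86176/275 ≈ 313.37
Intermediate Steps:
j(K) = 4*K**2 (j(K) = (2*K)**2 = 4*K**2)
d(g) = -174/275 (d(g) = -18*(-1/55) + 48*(-1/50) = 18/55 - 24/25 = -174/275)
I(x, L) = 196 + L + x (I(x, L) = (x + L) + 4*(-7)**2 = (L + x) + 4*49 = (L + x) + 196 = 196 + L + x)
(J(-43) + I(131, 30)) + d(117) = (-43 + (196 + 30 + 131)) - 174/275 = (-43 + 357) - 174/275 = 314 - 174/275 = 86176/275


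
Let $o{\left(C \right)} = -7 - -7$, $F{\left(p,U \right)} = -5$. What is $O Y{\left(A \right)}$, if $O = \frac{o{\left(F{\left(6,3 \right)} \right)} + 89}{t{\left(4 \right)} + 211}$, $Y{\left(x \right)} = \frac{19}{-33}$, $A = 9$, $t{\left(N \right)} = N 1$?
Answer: $- \frac{1691}{7095} \approx -0.23834$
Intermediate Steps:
$t{\left(N \right)} = N$
$o{\left(C \right)} = 0$ ($o{\left(C \right)} = -7 + 7 = 0$)
$Y{\left(x \right)} = - \frac{19}{33}$ ($Y{\left(x \right)} = 19 \left(- \frac{1}{33}\right) = - \frac{19}{33}$)
$O = \frac{89}{215}$ ($O = \frac{0 + 89}{4 + 211} = \frac{89}{215} \approx 0.41395$)
$O Y{\left(A \right)} = \frac{89}{215} \left(- \frac{19}{33}\right) = - \frac{1691}{7095}$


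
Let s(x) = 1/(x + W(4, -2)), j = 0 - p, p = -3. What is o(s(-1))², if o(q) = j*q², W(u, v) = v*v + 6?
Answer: 1/729 ≈ 0.0013717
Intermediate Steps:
j = 3 (j = 0 - 1*(-3) = 0 + 3 = 3)
W(u, v) = 6 + v² (W(u, v) = v² + 6 = 6 + v²)
s(x) = 1/(10 + x) (s(x) = 1/(x + (6 + (-2)²)) = 1/(x + (6 + 4)) = 1/(x + 10) = 1/(10 + x))
o(q) = 3*q²
o(s(-1))² = (3*(1/(10 - 1))²)² = (3*(1/9)²)² = (3*(⅑)²)² = (3*(1/81))² = (1/27)² = 1/729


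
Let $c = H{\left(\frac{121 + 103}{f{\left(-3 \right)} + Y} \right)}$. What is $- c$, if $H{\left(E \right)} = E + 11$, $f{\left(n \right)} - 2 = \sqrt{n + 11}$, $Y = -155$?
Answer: $- \frac{31877}{3343} + \frac{64 \sqrt{2}}{3343} \approx -9.5084$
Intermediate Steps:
$f{\left(n \right)} = 2 + \sqrt{11 + n}$ ($f{\left(n \right)} = 2 + \sqrt{n + 11} = 2 + \sqrt{11 + n}$)
$H{\left(E \right)} = 11 + E$
$c = 11 + \frac{224}{-153 + 2 \sqrt{2}}$ ($c = 11 + \frac{121 + 103}{\left(2 + \sqrt{11 - 3}\right) - 155} = 11 + \frac{224}{\left(2 + \sqrt{8}\right) - 155} = 11 + \frac{224}{\left(2 + 2 \sqrt{2}\right) - 155} = 11 + \frac{224}{-153 + 2 \sqrt{2}} \approx 9.5084$)
$- c = - (\frac{31877}{3343} - \frac{64 \sqrt{2}}{3343}) = - \frac{31877}{3343} + \frac{64 \sqrt{2}}{3343}$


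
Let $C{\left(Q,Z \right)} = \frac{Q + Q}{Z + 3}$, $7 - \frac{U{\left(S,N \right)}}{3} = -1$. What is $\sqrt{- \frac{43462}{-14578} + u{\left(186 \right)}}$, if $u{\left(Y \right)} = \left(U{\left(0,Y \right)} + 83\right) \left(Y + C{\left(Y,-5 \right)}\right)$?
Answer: $\frac{\sqrt{158397259}}{7289} \approx 1.7267$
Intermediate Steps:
$U{\left(S,N \right)} = 24$ ($U{\left(S,N \right)} = 21 - -3 = 21 + 3 = 24$)
$C{\left(Q,Z \right)} = \frac{2 Q}{3 + Z}$
$u{\left(Y \right)} = 0$ ($u{\left(Y \right)} = \left(24 + 83\right) \left(Y + \frac{2 Y}{3 - 5}\right) = 107 \left(Y + \frac{2 Y}{-2}\right) = 107 \left(Y + 2 Y \left(- \frac{1}{2}\right)\right) = 107 \left(Y - Y\right) = 107 \cdot 0 = 0$)
$\sqrt{- \frac{43462}{-14578} + u{\left(186 \right)}} = \sqrt{- \frac{43462}{-14578} + 0} = \sqrt{\left(-43462\right) \left(- \frac{1}{14578}\right) + 0} = \sqrt{\frac{21731}{7289} + 0} = \sqrt{\frac{21731}{7289}} = \frac{\sqrt{158397259}}{7289}$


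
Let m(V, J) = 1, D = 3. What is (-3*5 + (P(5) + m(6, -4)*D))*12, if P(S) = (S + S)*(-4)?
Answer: -624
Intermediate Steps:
P(S) = -8*S (P(S) = (2*S)*(-4) = -8*S)
(-3*5 + (P(5) + m(6, -4)*D))*12 = (-3*5 + (-8*5 + 1*3))*12 = (-15 + (-40 + 3))*12 = (-15 - 37)*12 = -52*12 = -624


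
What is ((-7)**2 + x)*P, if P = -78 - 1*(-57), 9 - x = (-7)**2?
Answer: -189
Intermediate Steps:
x = -40 (x = 9 - 1*(-7)**2 = 9 - 1*49 = 9 - 49 = -40)
P = -21 (P = -78 + 57 = -21)
((-7)**2 + x)*P = ((-7)**2 - 40)*(-21) = (49 - 40)*(-21) = 9*(-21) = -189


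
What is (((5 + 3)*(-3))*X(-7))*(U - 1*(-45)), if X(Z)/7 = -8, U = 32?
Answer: 103488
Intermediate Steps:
X(Z) = -56 (X(Z) = 7*(-8) = -56)
(((5 + 3)*(-3))*X(-7))*(U - 1*(-45)) = (((5 + 3)*(-3))*(-56))*(32 - 1*(-45)) = ((8*(-3))*(-56))*(32 + 45) = -24*(-56)*77 = 1344*77 = 103488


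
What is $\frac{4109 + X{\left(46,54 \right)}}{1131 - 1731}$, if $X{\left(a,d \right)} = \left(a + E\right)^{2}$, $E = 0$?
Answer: $- \frac{83}{8} \approx -10.375$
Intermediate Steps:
$X{\left(a,d \right)} = a^{2}$ ($X{\left(a,d \right)} = \left(a + 0\right)^{2} = a^{2}$)
$\frac{4109 + X{\left(46,54 \right)}}{1131 - 1731} = \frac{4109 + 46^{2}}{1131 - 1731} = \frac{4109 + 2116}{-600} = 6225 \left(- \frac{1}{600}\right) = - \frac{83}{8}$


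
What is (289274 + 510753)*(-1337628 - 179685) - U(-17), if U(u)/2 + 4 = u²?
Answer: -1213891368021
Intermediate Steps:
U(u) = -8 + 2*u²
(289274 + 510753)*(-1337628 - 179685) - U(-17) = (289274 + 510753)*(-1337628 - 179685) - (-8 + 2*(-17)²) = 800027*(-1517313) - (-8 + 2*289) = -1213891367451 - (-8 + 578) = -1213891367451 - 1*570 = -1213891367451 - 570 = -1213891368021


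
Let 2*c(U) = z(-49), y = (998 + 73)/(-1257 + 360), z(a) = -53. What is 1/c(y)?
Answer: -2/53 ≈ -0.037736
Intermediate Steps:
y = -357/299 (y = 1071/(-897) = 1071*(-1/897) = -357/299 ≈ -1.1940)
c(U) = -53/2 (c(U) = (½)*(-53) = -53/2)
1/c(y) = 1/(-53/2) = -2/53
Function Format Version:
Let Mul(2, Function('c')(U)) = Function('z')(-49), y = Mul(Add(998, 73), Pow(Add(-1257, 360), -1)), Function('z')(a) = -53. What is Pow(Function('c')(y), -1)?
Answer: Rational(-2, 53) ≈ -0.037736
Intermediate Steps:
y = Rational(-357, 299) (y = Mul(1071, Pow(-897, -1)) = Mul(1071, Rational(-1, 897)) = Rational(-357, 299) ≈ -1.1940)
Function('c')(U) = Rational(-53, 2) (Function('c')(U) = Mul(Rational(1, 2), -53) = Rational(-53, 2))
Pow(Function('c')(y), -1) = Pow(Rational(-53, 2), -1) = Rational(-2, 53)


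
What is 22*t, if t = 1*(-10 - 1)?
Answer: -242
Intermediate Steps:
t = -11 (t = 1*(-11) = -11)
22*t = 22*(-11) = -242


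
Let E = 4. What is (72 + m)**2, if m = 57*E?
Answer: 90000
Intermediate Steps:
m = 228 (m = 57*4 = 228)
(72 + m)**2 = (72 + 228)**2 = 300**2 = 90000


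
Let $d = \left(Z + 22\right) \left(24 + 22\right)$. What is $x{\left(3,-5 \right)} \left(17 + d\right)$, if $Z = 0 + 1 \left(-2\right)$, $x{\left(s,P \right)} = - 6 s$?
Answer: $-16866$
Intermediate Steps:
$Z = -2$ ($Z = 0 - 2 = -2$)
$d = 920$ ($d = \left(-2 + 22\right) \left(24 + 22\right) = 20 \cdot 46 = 920$)
$x{\left(3,-5 \right)} \left(17 + d\right) = \left(-6\right) 3 \left(17 + 920\right) = \left(-18\right) 937 = -16866$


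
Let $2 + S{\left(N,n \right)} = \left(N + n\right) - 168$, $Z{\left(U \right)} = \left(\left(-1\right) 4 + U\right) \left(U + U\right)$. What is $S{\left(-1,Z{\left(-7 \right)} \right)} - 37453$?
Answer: $-37470$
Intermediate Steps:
$Z{\left(U \right)} = 2 U \left(-4 + U\right)$ ($Z{\left(U \right)} = \left(-4 + U\right) 2 U = 2 U \left(-4 + U\right)$)
$S{\left(N,n \right)} = -170 + N + n$ ($S{\left(N,n \right)} = -2 - \left(168 - N - n\right) = -2 + \left(-168 + N + n\right) = -170 + N + n$)
$S{\left(-1,Z{\left(-7 \right)} \right)} - 37453 = \left(-170 - 1 + 2 \left(-7\right) \left(-4 - 7\right)\right) - 37453 = \left(-170 - 1 + 2 \left(-7\right) \left(-11\right)\right) - 37453 = \left(-170 - 1 + 154\right) - 37453 = -17 - 37453 = -37470$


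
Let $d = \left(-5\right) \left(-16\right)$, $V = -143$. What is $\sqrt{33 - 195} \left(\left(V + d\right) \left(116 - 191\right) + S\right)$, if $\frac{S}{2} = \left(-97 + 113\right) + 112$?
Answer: $44829 i \sqrt{2} \approx 63398.0 i$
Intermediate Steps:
$S = 256$ ($S = 2 \left(\left(-97 + 113\right) + 112\right) = 2 \left(16 + 112\right) = 2 \cdot 128 = 256$)
$d = 80$
$\sqrt{33 - 195} \left(\left(V + d\right) \left(116 - 191\right) + S\right) = \sqrt{33 - 195} \left(\left(-143 + 80\right) \left(116 - 191\right) + 256\right) = \sqrt{-162} \left(\left(-63\right) \left(-75\right) + 256\right) = 9 i \sqrt{2} \left(4725 + 256\right) = 9 i \sqrt{2} \cdot 4981 = 44829 i \sqrt{2}$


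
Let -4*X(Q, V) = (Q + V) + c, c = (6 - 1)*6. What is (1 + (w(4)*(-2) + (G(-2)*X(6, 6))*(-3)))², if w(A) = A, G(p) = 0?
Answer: 49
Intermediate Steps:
c = 30 (c = 5*6 = 30)
X(Q, V) = -15/2 - Q/4 - V/4 (X(Q, V) = -((Q + V) + 30)/4 = -(30 + Q + V)/4 = -15/2 - Q/4 - V/4)
(1 + (w(4)*(-2) + (G(-2)*X(6, 6))*(-3)))² = (1 + (4*(-2) + (0*(-15/2 - ¼*6 - ¼*6))*(-3)))² = (1 + (-8 + (0*(-15/2 - 3/2 - 3/2))*(-3)))² = (1 + (-8 + (0*(-21/2))*(-3)))² = (1 + (-8 + 0*(-3)))² = (1 + (-8 + 0))² = (1 - 8)² = (-7)² = 49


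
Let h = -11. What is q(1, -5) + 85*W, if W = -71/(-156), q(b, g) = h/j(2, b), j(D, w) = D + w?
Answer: 1821/52 ≈ 35.019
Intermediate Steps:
q(b, g) = -11/(2 + b)
W = 71/156 (W = -71*(-1/156) = 71/156 ≈ 0.45513)
q(1, -5) + 85*W = -11/(2 + 1) + 85*(71/156) = -11/3 + 6035/156 = 1821/52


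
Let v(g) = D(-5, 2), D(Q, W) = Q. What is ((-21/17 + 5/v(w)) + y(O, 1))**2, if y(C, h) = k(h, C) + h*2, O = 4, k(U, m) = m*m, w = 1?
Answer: 71824/289 ≈ 248.53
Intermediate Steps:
k(U, m) = m**2
v(g) = -5
y(C, h) = C**2 + 2*h (y(C, h) = C**2 + h*2 = C**2 + 2*h)
((-21/17 + 5/v(w)) + y(O, 1))**2 = ((-21/17 + 5/(-5)) + (4**2 + 2*1))**2 = ((-21*1/17 + 5*(-1/5)) + (16 + 2))**2 = ((-21/17 - 1) + 18)**2 = (-38/17 + 18)**2 = (268/17)**2 = 71824/289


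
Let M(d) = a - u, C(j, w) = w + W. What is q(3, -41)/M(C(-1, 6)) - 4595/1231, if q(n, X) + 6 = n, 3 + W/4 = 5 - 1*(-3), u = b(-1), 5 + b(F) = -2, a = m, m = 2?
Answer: -15016/3693 ≈ -4.0661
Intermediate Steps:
a = 2
b(F) = -7 (b(F) = -5 - 2 = -7)
u = -7
W = 20 (W = -12 + 4*(5 - 1*(-3)) = -12 + 4*(5 + 3) = -12 + 4*8 = -12 + 32 = 20)
q(n, X) = -6 + n
C(j, w) = 20 + w (C(j, w) = w + 20 = 20 + w)
M(d) = 9 (M(d) = 2 - 1*(-7) = 2 + 7 = 9)
q(3, -41)/M(C(-1, 6)) - 4595/1231 = (-6 + 3)/9 - 4595/1231 = -3*⅑ - 4595*1/1231 = -⅓ - 4595/1231 = -15016/3693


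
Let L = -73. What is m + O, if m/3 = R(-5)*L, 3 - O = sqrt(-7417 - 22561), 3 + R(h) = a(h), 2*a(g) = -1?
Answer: 1539/2 - I*sqrt(29978) ≈ 769.5 - 173.14*I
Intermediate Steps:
a(g) = -1/2 (a(g) = (1/2)*(-1) = -1/2)
R(h) = -7/2 (R(h) = -3 - 1/2 = -7/2)
O = 3 - I*sqrt(29978) (O = 3 - sqrt(-7417 - 22561) = 3 - sqrt(-29978) = 3 - I*sqrt(29978) ≈ 3.0 - 173.14*I)
m = 1533/2 (m = 3*(-7/2*(-73)) = 3*(511/2) = 1533/2 ≈ 766.50)
m + O = 1533/2 + (3 - I*sqrt(29978)) = 1539/2 - I*sqrt(29978)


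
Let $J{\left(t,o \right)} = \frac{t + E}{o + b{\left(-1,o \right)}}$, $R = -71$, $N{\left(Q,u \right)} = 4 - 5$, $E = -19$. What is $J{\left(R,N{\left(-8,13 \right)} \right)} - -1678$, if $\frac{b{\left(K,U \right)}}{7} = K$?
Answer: $\frac{6757}{4} \approx 1689.3$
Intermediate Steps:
$b{\left(K,U \right)} = 7 K$
$N{\left(Q,u \right)} = -1$ ($N{\left(Q,u \right)} = 4 - 5 = -1$)
$J{\left(t,o \right)} = \frac{-19 + t}{-7 + o}$ ($J{\left(t,o \right)} = \frac{t - 19}{o + 7 \left(-1\right)} = \frac{-19 + t}{o - 7} = \frac{-19 + t}{-7 + o}$)
$J{\left(R,N{\left(-8,13 \right)} \right)} - -1678 = \frac{-19 - 71}{-7 - 1} - -1678 = \frac{1}{-8} \left(-90\right) + 1678 = \left(- \frac{1}{8}\right) \left(-90\right) + 1678 = \frac{45}{4} + 1678 = \frac{6757}{4}$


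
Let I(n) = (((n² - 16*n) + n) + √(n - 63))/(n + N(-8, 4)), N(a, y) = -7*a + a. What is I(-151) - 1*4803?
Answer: -519775/103 - I*√214/103 ≈ -5046.4 - 0.14203*I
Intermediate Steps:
N(a, y) = -6*a
I(n) = (n² + √(-63 + n) - 15*n)/(48 + n) (I(n) = (((n² - 16*n) + n) + √(n - 63))/(n - 6*(-8)) = ((n² - 15*n) + √(-63 + n))/(n + 48) = (n² + √(-63 + n) - 15*n)/(48 + n))
I(-151) - 1*4803 = ((-151)² + √(-63 - 151) - 15*(-151))/(48 - 151) - 1*4803 = (22801 + √(-214) + 2265)/(-103) - 4803 = -(22801 + I*√214 + 2265)/103 - 4803 = -(25066 + I*√214)/103 - 4803 = (-25066/103 - I*√214/103) - 4803 = -519775/103 - I*√214/103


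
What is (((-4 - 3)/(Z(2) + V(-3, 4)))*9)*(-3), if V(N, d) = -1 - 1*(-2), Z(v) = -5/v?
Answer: -126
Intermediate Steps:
V(N, d) = 1 (V(N, d) = -1 + 2 = 1)
(((-4 - 3)/(Z(2) + V(-3, 4)))*9)*(-3) = (((-4 - 3)/(-5/2 + 1))*9)*(-3) = (-7/(-5*½ + 1)*9)*(-3) = (-7/(-5/2 + 1)*9)*(-3) = (-7/(-3/2)*9)*(-3) = (-7*(-⅔)*9)*(-3) = ((14/3)*9)*(-3) = 42*(-3) = -126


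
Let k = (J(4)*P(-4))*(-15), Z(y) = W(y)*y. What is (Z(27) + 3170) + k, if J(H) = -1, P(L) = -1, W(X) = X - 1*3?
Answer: 3803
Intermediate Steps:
W(X) = -3 + X (W(X) = X - 3 = -3 + X)
Z(y) = y*(-3 + y) (Z(y) = (-3 + y)*y = y*(-3 + y))
k = -15 (k = -1*(-1)*(-15) = 1*(-15) = -15)
(Z(27) + 3170) + k = (27*(-3 + 27) + 3170) - 15 = (27*24 + 3170) - 15 = (648 + 3170) - 15 = 3818 - 15 = 3803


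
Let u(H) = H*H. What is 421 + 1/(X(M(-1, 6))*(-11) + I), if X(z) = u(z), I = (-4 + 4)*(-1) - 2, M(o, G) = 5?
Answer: 116616/277 ≈ 421.00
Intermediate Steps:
u(H) = H**2
I = -2 (I = 0*(-1) - 2 = 0 - 2 = -2)
X(z) = z**2
421 + 1/(X(M(-1, 6))*(-11) + I) = 421 + 1/(5**2*(-11) - 2) = 421 + 1/(25*(-11) - 2) = 421 + 1/(-275 - 2) = 421 + 1/(-277) = 421 - 1/277 = 116616/277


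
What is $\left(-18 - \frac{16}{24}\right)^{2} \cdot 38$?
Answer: $\frac{119168}{9} \approx 13241.0$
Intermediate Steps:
$\left(-18 - \frac{16}{24}\right)^{2} \cdot 38 = \left(-18 - \frac{2}{3}\right)^{2} \cdot 38 = \left(- \frac{56}{3}\right)^{2} \cdot 38 = \frac{3136}{9} \cdot 38 = \frac{119168}{9}$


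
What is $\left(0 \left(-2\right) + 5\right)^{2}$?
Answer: $25$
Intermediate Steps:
$\left(0 \left(-2\right) + 5\right)^{2} = \left(0 + 5\right)^{2} = 5^{2} = 25$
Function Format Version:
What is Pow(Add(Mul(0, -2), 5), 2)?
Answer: 25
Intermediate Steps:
Pow(Add(Mul(0, -2), 5), 2) = Pow(Add(0, 5), 2) = Pow(5, 2) = 25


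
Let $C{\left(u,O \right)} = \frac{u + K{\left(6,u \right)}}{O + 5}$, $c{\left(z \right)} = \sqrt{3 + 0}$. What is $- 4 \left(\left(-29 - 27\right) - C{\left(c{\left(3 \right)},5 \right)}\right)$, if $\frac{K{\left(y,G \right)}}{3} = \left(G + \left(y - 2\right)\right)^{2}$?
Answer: $\frac{1234}{5} + 10 \sqrt{3} \approx 264.12$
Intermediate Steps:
$c{\left(z \right)} = \sqrt{3}$
$K{\left(y,G \right)} = 3 \left(-2 + G + y\right)^{2}$ ($K{\left(y,G \right)} = 3 \left(G + \left(y - 2\right)\right)^{2} = 3 \left(G + \left(-2 + y\right)\right)^{2} = 3 \left(-2 + G + y\right)^{2}$)
$C{\left(u,O \right)} = \frac{u + 3 \left(4 + u\right)^{2}}{5 + O}$ ($C{\left(u,O \right)} = \frac{u + 3 \left(-2 + u + 6\right)^{2}}{O + 5} = \frac{u + 3 \left(4 + u\right)^{2}}{5 + O}$)
$- 4 \left(\left(-29 - 27\right) - C{\left(c{\left(3 \right)},5 \right)}\right) = - 4 \left(\left(-29 - 27\right) - \frac{\sqrt{3} + 3 \left(4 + \sqrt{3}\right)^{2}}{5 + 5}\right) = - 4 \left(-56 - \frac{\sqrt{3} + 3 \left(4 + \sqrt{3}\right)^{2}}{10}\right) = - 4 \left(-56 - \left(\frac{\sqrt{3}}{10} + \frac{3 \left(4 + \sqrt{3}\right)^{2}}{10}\right)\right) = - 4 \left(-56 - \frac{3 \left(4 + \sqrt{3}\right)^{2}}{10} - \frac{\sqrt{3}}{10}\right) = 224 + \frac{2 \sqrt{3}}{5} + \frac{6 \left(4 + \sqrt{3}\right)^{2}}{5}$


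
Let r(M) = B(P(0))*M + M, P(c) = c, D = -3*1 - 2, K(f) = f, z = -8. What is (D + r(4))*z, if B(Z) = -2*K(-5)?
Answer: -312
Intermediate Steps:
D = -5 (D = -3 - 2 = -5)
B(Z) = 10 (B(Z) = -2*(-5) = 10)
r(M) = 11*M (r(M) = 10*M + M = 11*M)
(D + r(4))*z = (-5 + 11*4)*(-8) = (-5 + 44)*(-8) = 39*(-8) = -312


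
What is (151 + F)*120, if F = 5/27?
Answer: 163280/9 ≈ 18142.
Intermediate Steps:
F = 5/27 (F = 5*(1/27) = 5/27 ≈ 0.18519)
(151 + F)*120 = (151 + 5/27)*120 = (4082/27)*120 = 163280/9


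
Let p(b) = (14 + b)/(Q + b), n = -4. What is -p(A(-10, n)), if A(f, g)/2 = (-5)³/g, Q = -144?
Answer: 153/163 ≈ 0.93865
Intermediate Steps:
A(f, g) = -250/g (A(f, g) = 2*((-5)³/g) = 2*(-125/g) = -250/g)
p(b) = (14 + b)/(-144 + b)
-p(A(-10, n)) = -(14 - 250/(-4))/(-144 - 250/(-4)) = -(14 - 250*(-¼))/(-144 - 250*(-¼)) = -(14 + 125/2)/(-144 + 125/2) = -153/((-163/2)*2) = -(-2)*153/(163*2) = -1*(-153/163) = 153/163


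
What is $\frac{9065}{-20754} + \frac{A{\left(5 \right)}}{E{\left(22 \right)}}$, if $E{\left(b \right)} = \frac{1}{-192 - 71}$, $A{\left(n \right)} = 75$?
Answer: $- \frac{409381715}{20754} \approx -19725.0$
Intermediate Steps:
$E{\left(b \right)} = - \frac{1}{263}$ ($E{\left(b \right)} = \frac{1}{-263} = - \frac{1}{263}$)
$\frac{9065}{-20754} + \frac{A{\left(5 \right)}}{E{\left(22 \right)}} = \frac{9065}{-20754} + \frac{75}{- \frac{1}{263}} = 9065 \left(- \frac{1}{20754}\right) + 75 \left(-263\right) = - \frac{9065}{20754} - 19725 = - \frac{409381715}{20754}$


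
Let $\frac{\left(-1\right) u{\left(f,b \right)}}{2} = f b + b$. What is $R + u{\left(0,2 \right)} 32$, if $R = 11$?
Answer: $-117$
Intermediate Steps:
$u{\left(f,b \right)} = - 2 b - 2 b f$ ($u{\left(f,b \right)} = - 2 \left(f b + b\right) = - 2 \left(b f + b\right) = - 2 \left(b + b f\right) = - 2 b - 2 b f$)
$R + u{\left(0,2 \right)} 32 = 11 + \left(-2\right) 2 \left(1 + 0\right) 32 = 11 + \left(-2\right) 2 \cdot 1 \cdot 32 = 11 - 128 = -117$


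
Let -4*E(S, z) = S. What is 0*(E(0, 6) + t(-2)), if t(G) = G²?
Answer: 0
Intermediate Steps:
E(S, z) = -S/4
0*(E(0, 6) + t(-2)) = 0*(-¼*0 + (-2)²) = 0*(0 + 4) = 0*4 = 0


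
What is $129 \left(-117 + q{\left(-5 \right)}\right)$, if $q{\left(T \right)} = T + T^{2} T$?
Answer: $-31863$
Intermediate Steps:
$q{\left(T \right)} = T + T^{3}$
$129 \left(-117 + q{\left(-5 \right)}\right) = 129 \left(-117 + \left(-5 + \left(-5\right)^{3}\right)\right) = 129 \left(-117 - 130\right) = 129 \left(-247\right) = -31863$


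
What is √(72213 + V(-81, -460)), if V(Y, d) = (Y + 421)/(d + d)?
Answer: √152801926/46 ≈ 268.72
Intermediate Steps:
V(Y, d) = (421 + Y)/(2*d) (V(Y, d) = (421 + Y)/((2*d)) = (421 + Y)*(1/(2*d)) = (421 + Y)/(2*d))
√(72213 + V(-81, -460)) = √(72213 + (½)*(421 - 81)/(-460)) = √(72213 + (½)*(-1/460)*340) = √(72213 - 17/46) = √(3321781/46) = √152801926/46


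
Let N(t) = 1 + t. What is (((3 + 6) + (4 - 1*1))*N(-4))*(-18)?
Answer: 648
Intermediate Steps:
(((3 + 6) + (4 - 1*1))*N(-4))*(-18) = (((3 + 6) + (4 - 1*1))*(1 - 4))*(-18) = ((9 + (4 - 1))*(-3))*(-18) = ((9 + 3)*(-3))*(-18) = (12*(-3))*(-18) = -36*(-18) = 648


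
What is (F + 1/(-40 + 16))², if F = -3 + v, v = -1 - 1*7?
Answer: 70225/576 ≈ 121.92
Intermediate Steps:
v = -8 (v = -1 - 7 = -8)
F = -11 (F = -3 - 8 = -11)
(F + 1/(-40 + 16))² = (-11 + 1/(-40 + 16))² = (-11 + 1/(-24))² = (-11 - 1/24)² = (-265/24)² = 70225/576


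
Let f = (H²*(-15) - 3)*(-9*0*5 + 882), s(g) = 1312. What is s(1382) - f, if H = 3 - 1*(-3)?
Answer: 480238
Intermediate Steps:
H = 6 (H = 3 + 3 = 6)
f = -478926 (f = (6²*(-15) - 3)*(-9*0*5 + 882) = (36*(-15) - 3)*(0*5 + 882) = (-540 - 3)*(0 + 882) = -543*882 = -478926)
s(1382) - f = 1312 - 1*(-478926) = 1312 + 478926 = 480238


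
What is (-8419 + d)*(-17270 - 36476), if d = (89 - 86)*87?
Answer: 438459868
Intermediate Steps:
d = 261 (d = 3*87 = 261)
(-8419 + d)*(-17270 - 36476) = (-8419 + 261)*(-17270 - 36476) = -8158*(-53746) = 438459868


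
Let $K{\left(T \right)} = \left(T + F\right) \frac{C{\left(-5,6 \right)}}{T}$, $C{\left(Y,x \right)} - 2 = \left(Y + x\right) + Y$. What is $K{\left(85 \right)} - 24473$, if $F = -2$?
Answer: $- \frac{2080371}{85} \approx -24475.0$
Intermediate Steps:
$C{\left(Y,x \right)} = 2 + x + 2 Y$ ($C{\left(Y,x \right)} = 2 + \left(\left(Y + x\right) + Y\right) = 2 + \left(x + 2 Y\right) = 2 + x + 2 Y$)
$K{\left(T \right)} = - \frac{2 \left(-2 + T\right)}{T}$ ($K{\left(T \right)} = \left(T - 2\right) \frac{2 + 6 + 2 \left(-5\right)}{T} = \left(-2 + T\right) \frac{2 + 6 - 10}{T} = \left(-2 + T\right) \left(- \frac{2}{T}\right) = - \frac{2 \left(-2 + T\right)}{T}$)
$K{\left(85 \right)} - 24473 = \left(-2 + \frac{4}{85}\right) - 24473 = - \frac{166}{85} - 24473 = - \frac{2080371}{85}$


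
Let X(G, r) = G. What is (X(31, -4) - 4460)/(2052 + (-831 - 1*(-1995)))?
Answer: -4429/3216 ≈ -1.3772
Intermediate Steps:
(X(31, -4) - 4460)/(2052 + (-831 - 1*(-1995))) = (31 - 4460)/(2052 + (-831 - 1*(-1995))) = -4429/(2052 + (-831 + 1995)) = -4429/(2052 + 1164) = -4429/3216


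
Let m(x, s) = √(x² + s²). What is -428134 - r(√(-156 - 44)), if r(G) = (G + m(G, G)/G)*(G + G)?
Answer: -427734 - 40*I ≈ -4.2773e+5 - 40.0*I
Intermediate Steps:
m(x, s) = √(s² + x²)
r(G) = 2*G*(G + √2*√(G²)/G) (r(G) = (G + √(G² + G²)/G)*(G + G) = (G + √(2*G²)/G)*(2*G) = (G + (√2*√(G²))/G)*(2*G) = (G + √2*√(G²)/G)*(2*G) = 2*G*(G + √2*√(G²)/G))
-428134 - r(√(-156 - 44)) = -428134 - (2*(√(-156 - 44))² + 2*√2*√((√(-156 - 44))²)) = -428134 - (2*(√(-200))² + 2*√2*√((√(-200))²)) = -428134 - (2*(10*I*√2)² + 2*√2*√((10*I*√2)²)) = -428134 - (2*(-200) + 2*√2*√(-200)) = -428134 - (-400 + 2*√2*(10*I*√2)) = -428134 - (-400 + 40*I) = -428134 + (400 - 40*I) = -427734 - 40*I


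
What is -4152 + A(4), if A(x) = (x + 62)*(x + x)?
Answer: -3624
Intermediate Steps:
A(x) = 2*x*(62 + x) (A(x) = (62 + x)*(2*x) = 2*x*(62 + x))
-4152 + A(4) = -4152 + 2*4*(62 + 4) = -4152 + 2*4*66 = -4152 + 528 = -3624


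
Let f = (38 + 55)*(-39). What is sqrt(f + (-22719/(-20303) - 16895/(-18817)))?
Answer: I*sqrt(550558919452809979)/12323921 ≈ 60.208*I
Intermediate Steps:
f = -3627 (f = 93*(-39) = -3627)
sqrt(f + (-22719/(-20303) - 16895/(-18817))) = sqrt(-3627 + (-22719/(-20303) - 16895/(-18817))) = sqrt(-3627 + (-22719*(-1/20303) - 16895*(-1/18817))) = sqrt(-3627 + (22719/20303 + 545/607)) = sqrt(-3627 + 24855568/12323921) = sqrt(-44674005899/12323921) = I*sqrt(550558919452809979)/12323921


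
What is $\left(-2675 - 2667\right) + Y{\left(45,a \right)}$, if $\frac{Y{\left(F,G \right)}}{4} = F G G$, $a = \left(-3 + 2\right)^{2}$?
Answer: $-5162$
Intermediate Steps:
$a = 1$ ($a = \left(-1\right)^{2} = 1$)
$Y{\left(F,G \right)} = 4 F G^{2}$ ($Y{\left(F,G \right)} = 4 F G G = 4 F G^{2}$)
$\left(-2675 - 2667\right) + Y{\left(45,a \right)} = \left(-2675 - 2667\right) + 4 \cdot 45 \cdot 1^{2} = -5342 + 4 \cdot 45 \cdot 1 = -5342 + 180 = -5162$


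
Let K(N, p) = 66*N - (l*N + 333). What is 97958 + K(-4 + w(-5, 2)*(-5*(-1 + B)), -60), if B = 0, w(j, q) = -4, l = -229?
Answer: 90545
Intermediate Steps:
K(N, p) = -333 + 295*N (K(N, p) = 66*N - (-229*N + 333) = 66*N - (333 - 229*N) = 66*N + (-333 + 229*N) = -333 + 295*N)
97958 + K(-4 + w(-5, 2)*(-5*(-1 + B)), -60) = 97958 + (-333 + 295*(-4 - (-20)*(-1 + 0))) = 97958 + (-333 + 295*(-4 - (-20)*(-1))) = 97958 + (-333 + 295*(-4 - 4*5)) = 97958 + (-333 + 295*(-4 - 20)) = 97958 + (-333 + 295*(-24)) = 97958 + (-333 - 7080) = 97958 - 7413 = 90545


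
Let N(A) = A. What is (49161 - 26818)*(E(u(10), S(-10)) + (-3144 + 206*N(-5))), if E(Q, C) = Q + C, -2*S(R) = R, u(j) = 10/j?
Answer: -93125624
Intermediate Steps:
S(R) = -R/2
E(Q, C) = C + Q
(49161 - 26818)*(E(u(10), S(-10)) + (-3144 + 206*N(-5))) = (49161 - 26818)*((-½*(-10) + 10/10) + (-3144 + 206*(-5))) = 22343*((5 + 10*(⅒)) + (-3144 - 1030)) = 22343*((5 + 1) - 4174) = 22343*(6 - 4174) = 22343*(-4168) = -93125624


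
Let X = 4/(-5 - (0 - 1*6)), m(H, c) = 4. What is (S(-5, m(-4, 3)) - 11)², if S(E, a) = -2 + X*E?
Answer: 1089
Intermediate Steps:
X = 4 (X = 4/(-5 - (0 - 6)) = 4/(-5 - 1*(-6)) = 4/(-5 + 6) = 4/1 = 1*4 = 4)
S(E, a) = -2 + 4*E
(S(-5, m(-4, 3)) - 11)² = ((-2 + 4*(-5)) - 11)² = ((-2 - 20) - 11)² = (-22 - 11)² = (-33)² = 1089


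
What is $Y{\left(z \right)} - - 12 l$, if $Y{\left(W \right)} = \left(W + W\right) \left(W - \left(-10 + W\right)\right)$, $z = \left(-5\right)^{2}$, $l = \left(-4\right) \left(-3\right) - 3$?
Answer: $608$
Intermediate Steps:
$l = 9$ ($l = 12 - 3 = 9$)
$z = 25$
$Y{\left(W \right)} = 20 W$ ($Y{\left(W \right)} = 2 W 10 = 20 W$)
$Y{\left(z \right)} - - 12 l = 20 \cdot 25 - \left(-12\right) 9 = 500 - -108 = 500 + 108 = 608$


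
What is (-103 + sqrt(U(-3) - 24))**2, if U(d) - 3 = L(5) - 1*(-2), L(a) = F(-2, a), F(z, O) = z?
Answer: (103 - I*sqrt(21))**2 ≈ 10588.0 - 944.01*I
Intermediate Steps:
L(a) = -2
U(d) = 3 (U(d) = 3 + (-2 - 1*(-2)) = 3 + (-2 + 2) = 3 + 0 = 3)
(-103 + sqrt(U(-3) - 24))**2 = (-103 + sqrt(3 - 24))**2 = (-103 + sqrt(-21))**2 = (-103 + I*sqrt(21))**2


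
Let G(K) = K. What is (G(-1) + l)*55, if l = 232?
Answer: 12705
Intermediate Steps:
(G(-1) + l)*55 = (-1 + 232)*55 = 231*55 = 12705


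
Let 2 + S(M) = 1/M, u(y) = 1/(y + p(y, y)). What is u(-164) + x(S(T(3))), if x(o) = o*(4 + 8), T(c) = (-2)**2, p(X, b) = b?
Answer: -6889/328 ≈ -21.003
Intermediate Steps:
T(c) = 4
u(y) = 1/(2*y) (u(y) = 1/(y + y) = 1/(2*y))
S(M) = -2 + 1/M
x(o) = 12*o (x(o) = o*12 = 12*o)
u(-164) + x(S(T(3))) = (1/2)/(-164) + 12*(-2 + 1/4) = (1/2)*(-1/164) + 12*(-2 + 1/4) = -1/328 + 12*(-7/4) = -1/328 - 21 = -6889/328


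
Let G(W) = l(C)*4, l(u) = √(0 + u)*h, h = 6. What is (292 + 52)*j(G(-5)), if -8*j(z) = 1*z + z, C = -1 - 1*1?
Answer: -2064*I*√2 ≈ -2918.9*I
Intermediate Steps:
C = -2 (C = -1 - 1 = -2)
l(u) = 6*√u (l(u) = √(0 + u)*6 = √u*6 = 6*√u)
G(W) = 24*I*√2 (G(W) = (6*√(-2))*4 = (6*(I*√2))*4 = (6*I*√2)*4 = 24*I*√2)
j(z) = -z/4 (j(z) = -(1*z + z)/8 = -(z + z)/8 = -z/4)
(292 + 52)*j(G(-5)) = (292 + 52)*(-6*I*√2) = 344*(-6*I*√2) = -2064*I*√2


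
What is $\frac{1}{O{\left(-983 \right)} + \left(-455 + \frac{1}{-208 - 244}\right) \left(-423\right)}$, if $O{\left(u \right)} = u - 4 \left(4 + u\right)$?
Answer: $\frac{452}{88320319} \approx 5.1177 \cdot 10^{-6}$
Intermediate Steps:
$O{\left(u \right)} = -16 - 3 u$ ($O{\left(u \right)} = u - \left(16 + 4 u\right) = -16 - 3 u$)
$\frac{1}{O{\left(-983 \right)} + \left(-455 + \frac{1}{-208 - 244}\right) \left(-423\right)} = \frac{1}{\left(-16 - -2949\right) + \left(-455 + \frac{1}{-208 - 244}\right) \left(-423\right)} = \frac{1}{\left(-16 + 2949\right) + \left(-455 + \frac{1}{-452}\right) \left(-423\right)} = \frac{1}{2933 + \left(-455 - \frac{1}{452}\right) \left(-423\right)} = \frac{1}{2933 - - \frac{86994603}{452}} = \frac{1}{2933 + \frac{86994603}{452}} = \frac{1}{\frac{88320319}{452}} = \frac{452}{88320319}$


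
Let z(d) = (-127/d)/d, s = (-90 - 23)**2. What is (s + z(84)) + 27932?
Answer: 287186129/7056 ≈ 40701.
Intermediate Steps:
s = 12769 (s = (-113)**2 = 12769)
z(d) = -127/d**2
(s + z(84)) + 27932 = (12769 - 127/84**2) + 27932 = (12769 - 127*1/7056) + 27932 = (12769 - 127/7056) + 27932 = 90097937/7056 + 27932 = 287186129/7056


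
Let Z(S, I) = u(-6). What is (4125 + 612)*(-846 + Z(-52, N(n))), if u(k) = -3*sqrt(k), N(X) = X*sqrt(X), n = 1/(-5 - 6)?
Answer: -4007502 - 14211*I*sqrt(6) ≈ -4.0075e+6 - 34810.0*I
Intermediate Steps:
n = -1/11 (n = 1/(-11) = -1/11 ≈ -0.090909)
N(X) = X**(3/2)
Z(S, I) = -3*I*sqrt(6)
(4125 + 612)*(-846 + Z(-52, N(n))) = (4125 + 612)*(-846 - 3*I*sqrt(6)) = 4737*(-846 - 3*I*sqrt(6)) = -4007502 - 14211*I*sqrt(6)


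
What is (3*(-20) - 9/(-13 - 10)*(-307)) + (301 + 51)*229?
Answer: 1849841/23 ≈ 80428.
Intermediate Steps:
(3*(-20) - 9/(-13 - 10)*(-307)) + (301 + 51)*229 = (-60 - 9/(-23)*(-307)) + 352*229 = (-60 - 9*(-1/23)*(-307)) + 80608 = (-60 + (9/23)*(-307)) + 80608 = (-60 - 2763/23) + 80608 = -4143/23 + 80608 = 1849841/23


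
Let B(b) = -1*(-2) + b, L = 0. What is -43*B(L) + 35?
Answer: -51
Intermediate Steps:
B(b) = 2 + b
-43*B(L) + 35 = -43*(2 + 0) + 35 = -43*2 + 35 = -86 + 35 = -51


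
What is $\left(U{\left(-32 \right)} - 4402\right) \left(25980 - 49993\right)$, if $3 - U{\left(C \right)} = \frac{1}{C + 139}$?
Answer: $\frac{11302775022}{107} \approx 1.0563 \cdot 10^{8}$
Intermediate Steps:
$U{\left(C \right)} = 3 - \frac{1}{139 + C}$ ($U{\left(C \right)} = 3 - \frac{1}{C + 139} = 3 - \frac{1}{139 + C}$)
$\left(U{\left(-32 \right)} - 4402\right) \left(25980 - 49993\right) = \left(\frac{416 + 3 \left(-32\right)}{139 - 32} - 4402\right) \left(25980 - 49993\right) = \left(\frac{416 - 96}{107} - 4402\right) \left(-24013\right) = \left(\frac{1}{107} \cdot 320 - 4402\right) \left(-24013\right) = \left(\frac{320}{107} - 4402\right) \left(-24013\right) = \left(- \frac{470694}{107}\right) \left(-24013\right) = \frac{11302775022}{107}$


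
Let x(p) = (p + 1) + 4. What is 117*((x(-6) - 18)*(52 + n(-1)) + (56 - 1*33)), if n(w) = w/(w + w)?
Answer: -228033/2 ≈ -1.1402e+5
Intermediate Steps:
x(p) = 5 + p (x(p) = (1 + p) + 4 = 5 + p)
n(w) = ½ (n(w) = w/((2*w)) = (1/(2*w))*w = ½)
117*((x(-6) - 18)*(52 + n(-1)) + (56 - 1*33)) = 117*(((5 - 6) - 18)*(52 + ½) + (56 - 1*33)) = 117*((-1 - 18)*(105/2) + (56 - 33)) = 117*(-19*105/2 + 23) = 117*(-1995/2 + 23) = 117*(-1949/2) = -228033/2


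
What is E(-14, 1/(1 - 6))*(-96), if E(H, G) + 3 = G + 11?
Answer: -3744/5 ≈ -748.80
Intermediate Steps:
E(H, G) = 8 + G (E(H, G) = -3 + (G + 11) = -3 + (11 + G) = 8 + G)
E(-14, 1/(1 - 6))*(-96) = (8 + 1/(1 - 6))*(-96) = (8 + 1/(-5))*(-96) = (8 - ⅕)*(-96) = (39/5)*(-96) = -3744/5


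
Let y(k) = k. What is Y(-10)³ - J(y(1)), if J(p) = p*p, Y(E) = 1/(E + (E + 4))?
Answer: -4097/4096 ≈ -1.0002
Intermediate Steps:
Y(E) = 1/(4 + 2*E) (Y(E) = 1/(E + (4 + E)) = 1/(4 + 2*E))
J(p) = p²
Y(-10)³ - J(y(1)) = (1/(2*(2 - 10)))³ - 1*1² = ((½)/(-8))³ - 1*1 = ((½)*(-⅛))³ - 1 = (-1/16)³ - 1 = -1/4096 - 1 = -4097/4096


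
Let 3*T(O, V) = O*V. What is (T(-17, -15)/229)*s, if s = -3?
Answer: -255/229 ≈ -1.1135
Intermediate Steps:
T(O, V) = O*V/3 (T(O, V) = (O*V)/3 = O*V/3)
(T(-17, -15)/229)*s = (((⅓)*(-17)*(-15))/229)*(-3) = (85*(1/229))*(-3) = (85/229)*(-3) = -255/229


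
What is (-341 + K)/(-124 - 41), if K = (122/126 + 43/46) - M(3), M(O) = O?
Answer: 90127/43470 ≈ 2.0733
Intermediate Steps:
K = -3179/2898 (K = (122/126 + 43/46) - 1*3 = (122*(1/126) + 43*(1/46)) - 3 = (61/63 + 43/46) - 3 = 5515/2898 - 3 = -3179/2898 ≈ -1.0970)
(-341 + K)/(-124 - 41) = (-341 - 3179/2898)/(-124 - 41) = -991397/2898/(-165) = -991397/2898*(-1/165) = 90127/43470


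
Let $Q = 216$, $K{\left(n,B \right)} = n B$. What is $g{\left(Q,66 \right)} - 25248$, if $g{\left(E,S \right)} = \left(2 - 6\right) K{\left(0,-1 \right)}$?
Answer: $-25248$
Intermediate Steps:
$K{\left(n,B \right)} = B n$
$g{\left(E,S \right)} = 0$ ($g{\left(E,S \right)} = \left(2 - 6\right) \left(\left(-1\right) 0\right) = \left(-4\right) 0 = 0$)
$g{\left(Q,66 \right)} - 25248 = 0 - 25248 = -25248$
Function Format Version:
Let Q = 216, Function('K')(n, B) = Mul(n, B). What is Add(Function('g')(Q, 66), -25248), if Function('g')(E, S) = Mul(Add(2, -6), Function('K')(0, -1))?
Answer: -25248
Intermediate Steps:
Function('K')(n, B) = Mul(B, n)
Function('g')(E, S) = 0 (Function('g')(E, S) = Mul(Add(2, -6), Mul(-1, 0)) = Mul(-4, 0) = 0)
Add(Function('g')(Q, 66), -25248) = Add(0, -25248) = -25248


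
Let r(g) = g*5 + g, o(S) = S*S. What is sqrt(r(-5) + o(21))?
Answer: sqrt(411) ≈ 20.273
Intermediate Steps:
o(S) = S**2
r(g) = 6*g (r(g) = 5*g + g = 6*g)
sqrt(r(-5) + o(21)) = sqrt(6*(-5) + 21**2) = sqrt(-30 + 441) = sqrt(411)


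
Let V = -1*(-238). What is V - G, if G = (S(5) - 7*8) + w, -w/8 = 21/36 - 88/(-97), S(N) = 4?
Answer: 87860/291 ≈ 301.92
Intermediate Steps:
V = 238
w = -3470/291 (w = -8*(21/36 - 88/(-97)) = -8*(21*(1/36) - 88*(-1/97)) = -8*(7/12 + 88/97) = -8*1735/1164 = -3470/291 ≈ -11.924)
G = -18602/291 (G = (4 - 7*8) - 3470/291 = (4 - 56) - 3470/291 = -52 - 3470/291 = -18602/291 ≈ -63.924)
V - G = 238 - 1*(-18602/291) = 238 + 18602/291 = 87860/291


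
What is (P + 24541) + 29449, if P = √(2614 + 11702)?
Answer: 53990 + 2*√3579 ≈ 54110.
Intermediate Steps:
P = 2*√3579 (P = √14316 = 2*√3579 ≈ 119.65)
(P + 24541) + 29449 = (2*√3579 + 24541) + 29449 = (24541 + 2*√3579) + 29449 = 53990 + 2*√3579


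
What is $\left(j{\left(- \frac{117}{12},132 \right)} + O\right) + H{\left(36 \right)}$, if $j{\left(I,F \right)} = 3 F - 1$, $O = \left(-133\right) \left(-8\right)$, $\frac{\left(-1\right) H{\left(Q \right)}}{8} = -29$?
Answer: $1691$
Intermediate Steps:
$H{\left(Q \right)} = 232$ ($H{\left(Q \right)} = \left(-8\right) \left(-29\right) = 232$)
$O = 1064$
$j{\left(I,F \right)} = -1 + 3 F$
$\left(j{\left(- \frac{117}{12},132 \right)} + O\right) + H{\left(36 \right)} = \left(\left(-1 + 3 \cdot 132\right) + 1064\right) + 232 = \left(\left(-1 + 396\right) + 1064\right) + 232 = \left(395 + 1064\right) + 232 = 1459 + 232 = 1691$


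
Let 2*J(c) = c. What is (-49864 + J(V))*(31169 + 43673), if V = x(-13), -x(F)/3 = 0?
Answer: -3731921488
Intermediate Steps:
x(F) = 0 (x(F) = -3*0 = 0)
V = 0
J(c) = c/2
(-49864 + J(V))*(31169 + 43673) = (-49864 + (½)*0)*(31169 + 43673) = (-49864 + 0)*74842 = -49864*74842 = -3731921488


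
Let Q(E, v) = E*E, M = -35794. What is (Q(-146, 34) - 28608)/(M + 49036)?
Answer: -3646/6621 ≈ -0.55067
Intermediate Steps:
Q(E, v) = E**2
(Q(-146, 34) - 28608)/(M + 49036) = ((-146)**2 - 28608)/(-35794 + 49036) = (21316 - 28608)/13242 = -7292*1/13242 = -3646/6621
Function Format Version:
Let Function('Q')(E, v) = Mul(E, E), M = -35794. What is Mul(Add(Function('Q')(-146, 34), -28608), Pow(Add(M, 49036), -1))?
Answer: Rational(-3646, 6621) ≈ -0.55067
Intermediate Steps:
Function('Q')(E, v) = Pow(E, 2)
Mul(Add(Function('Q')(-146, 34), -28608), Pow(Add(M, 49036), -1)) = Mul(Add(Pow(-146, 2), -28608), Pow(Add(-35794, 49036), -1)) = Mul(Add(21316, -28608), Pow(13242, -1)) = Mul(-7292, Rational(1, 13242)) = Rational(-3646, 6621)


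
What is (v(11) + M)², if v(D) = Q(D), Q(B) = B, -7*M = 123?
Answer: 2116/49 ≈ 43.184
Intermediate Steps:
M = -123/7 (M = -⅐*123 = -123/7 ≈ -17.571)
v(D) = D
(v(11) + M)² = (11 - 123/7)² = (-46/7)² = 2116/49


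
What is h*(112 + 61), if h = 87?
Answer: 15051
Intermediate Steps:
h*(112 + 61) = 87*(112 + 61) = 87*173 = 15051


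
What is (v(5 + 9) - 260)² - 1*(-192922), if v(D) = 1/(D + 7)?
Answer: 114879283/441 ≈ 2.6050e+5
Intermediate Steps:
v(D) = 1/(7 + D)
(v(5 + 9) - 260)² - 1*(-192922) = (1/(7 + (5 + 9)) - 260)² - 1*(-192922) = (1/(7 + 14) - 260)² + 192922 = (1/21 - 260)² + 192922 = (-5459/21)² + 192922 = 29800681/441 + 192922 = 114879283/441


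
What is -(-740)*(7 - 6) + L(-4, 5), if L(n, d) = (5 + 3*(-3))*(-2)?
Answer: 748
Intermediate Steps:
L(n, d) = 8 (L(n, d) = (5 - 9)*(-2) = -4*(-2) = 8)
-(-740)*(7 - 6) + L(-4, 5) = -(-740)*(7 - 6) + 8 = -(-740) + 8 = -148*(-5) + 8 = 740 + 8 = 748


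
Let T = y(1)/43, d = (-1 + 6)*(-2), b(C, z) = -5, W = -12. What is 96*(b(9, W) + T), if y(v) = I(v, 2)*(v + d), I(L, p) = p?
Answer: -22368/43 ≈ -520.19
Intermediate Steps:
d = -10 (d = 5*(-2) = -10)
y(v) = -20 + 2*v (y(v) = 2*(v - 10) = 2*(-10 + v) = -20 + 2*v)
T = -18/43 (T = (-20 + 2*1)/43 = (-20 + 2)*(1/43) = -18*1/43 = -18/43 ≈ -0.41860)
96*(b(9, W) + T) = 96*(-5 - 18/43) = 96*(-233/43) = -22368/43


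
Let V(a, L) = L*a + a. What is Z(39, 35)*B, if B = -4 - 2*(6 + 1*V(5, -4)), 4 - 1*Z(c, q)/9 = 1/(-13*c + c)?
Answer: 13111/26 ≈ 504.27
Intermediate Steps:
V(a, L) = a + L*a
Z(c, q) = 36 + 3/(4*c) (Z(c, q) = 36 - 9/(-13*c + c) = 36 - 9*(-1/(12*c)) = 36 - (-3)/(4*c) = 36 + 3/(4*c))
B = 14 (B = -4 - 2*(6 + 1*(5*(1 - 4))) = -4 - 2*(6 + 1*(5*(-3))) = -4 - 2*(6 + 1*(-15)) = -4 - 2*(6 - 15) = -4 - 2*(-9) = -4 + 18 = 14)
Z(39, 35)*B = (36 + (¾)/39)*14 = (36 + (¾)*(1/39))*14 = (36 + 1/52)*14 = (1873/52)*14 = 13111/26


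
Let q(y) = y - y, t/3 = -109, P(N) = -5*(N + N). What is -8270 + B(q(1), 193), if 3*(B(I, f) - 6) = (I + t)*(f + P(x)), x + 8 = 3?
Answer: -34751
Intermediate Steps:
x = -5 (x = -8 + 3 = -5)
P(N) = -10*N
t = -327 (t = 3*(-109) = -327)
q(y) = 0
B(I, f) = 6 + (-327 + I)*(50 + f)/3 (B(I, f) = 6 + ((I - 327)*(f - 10*(-5)))/3 = 6 + ((-327 + I)*(f + 50))/3 = 6 + ((-327 + I)*(50 + f))/3 = 6 + (-327 + I)*(50 + f)/3)
-8270 + B(q(1), 193) = -8270 + (-5444 - 109*193 + (50/3)*0 + (⅓)*0*193) = -8270 + (-5444 - 21037 + 0 + 0) = -8270 - 26481 = -34751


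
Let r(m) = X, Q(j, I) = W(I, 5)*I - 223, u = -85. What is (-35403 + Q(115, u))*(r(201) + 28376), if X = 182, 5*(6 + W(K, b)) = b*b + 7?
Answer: -1018378280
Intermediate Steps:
W(K, b) = -23/5 + b²/5 (W(K, b) = -6 + (b*b + 7)/5 = -6 + (b² + 7)/5 = -6 + (7 + b²)/5 = -6 + (7/5 + b²/5) = -23/5 + b²/5)
Q(j, I) = -223 + 2*I/5 (Q(j, I) = (-23/5 + (⅕)*5²)*I - 223 = (-23/5 + (⅕)*25)*I - 223 = (-23/5 + 5)*I - 223 = 2*I/5 - 223 = -223 + 2*I/5)
r(m) = 182
(-35403 + Q(115, u))*(r(201) + 28376) = (-35403 + (-223 + (⅖)*(-85)))*(182 + 28376) = (-35403 + (-223 - 34))*28558 = (-35403 - 257)*28558 = -35660*28558 = -1018378280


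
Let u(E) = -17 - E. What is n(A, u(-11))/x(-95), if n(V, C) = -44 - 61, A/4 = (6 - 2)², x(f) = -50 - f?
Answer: -7/3 ≈ -2.3333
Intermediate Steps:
A = 64 (A = 4*(6 - 2)² = 4*4² = 4*16 = 64)
n(V, C) = -105
n(A, u(-11))/x(-95) = -105/(-50 - 1*(-95)) = -105/(-50 + 95) = -105/45 = -105*1/45 = -7/3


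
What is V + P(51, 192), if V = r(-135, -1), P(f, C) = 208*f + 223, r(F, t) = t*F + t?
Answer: 10965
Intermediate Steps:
r(F, t) = t + F*t (r(F, t) = F*t + t = t + F*t)
P(f, C) = 223 + 208*f
V = 134 (V = -(1 - 135) = -1*(-134) = 134)
V + P(51, 192) = 134 + (223 + 208*51) = 134 + (223 + 10608) = 134 + 10831 = 10965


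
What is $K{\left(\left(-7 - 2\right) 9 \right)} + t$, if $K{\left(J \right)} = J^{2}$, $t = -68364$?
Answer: $-61803$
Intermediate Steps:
$K{\left(\left(-7 - 2\right) 9 \right)} + t = \left(\left(-7 - 2\right) 9\right)^{2} - 68364 = \left(\left(-9\right) 9\right)^{2} - 68364 = \left(-81\right)^{2} - 68364 = 6561 - 68364 = -61803$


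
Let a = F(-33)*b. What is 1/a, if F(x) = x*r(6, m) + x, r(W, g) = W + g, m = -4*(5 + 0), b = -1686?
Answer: -1/723294 ≈ -1.3826e-6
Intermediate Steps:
m = -20 (m = -4*5 = -20)
F(x) = -13*x (F(x) = x*(6 - 20) + x = x*(-14) + x = -14*x + x = -13*x)
a = -723294 (a = -13*(-33)*(-1686) = 429*(-1686) = -723294)
1/a = 1/(-723294) = -1/723294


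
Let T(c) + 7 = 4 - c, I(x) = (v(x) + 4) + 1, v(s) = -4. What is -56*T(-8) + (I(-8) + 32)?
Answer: -247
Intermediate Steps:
I(x) = 1 (I(x) = (-4 + 4) + 1 = 0 + 1 = 1)
T(c) = -3 - c (T(c) = -7 + (4 - c) = -3 - c)
-56*T(-8) + (I(-8) + 32) = -56*(-3 - 1*(-8)) + (1 + 32) = -56*(-3 + 8) + 33 = -56*5 + 33 = -280 + 33 = -247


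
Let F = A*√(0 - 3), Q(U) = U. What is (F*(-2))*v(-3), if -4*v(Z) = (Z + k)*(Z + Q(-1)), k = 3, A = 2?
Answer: 0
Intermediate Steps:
v(Z) = -(-1 + Z)*(3 + Z)/4 (v(Z) = -(Z + 3)*(Z - 1)/4 = -(3 + Z)*(-1 + Z)/4 = -(-1 + Z)*(3 + Z)/4)
F = 2*I*√3 (F = 2*√(0 - 3) = 2*√(-3) = 2*(I*√3) = 2*I*√3 ≈ 3.4641*I)
(F*(-2))*v(-3) = ((2*I*√3)*(-2))*(¾ - ½*(-3) - ¼*(-3)²) = (-4*I*√3)*(¾ + 3/2 - ¼*9) = (-4*I*√3)*(¾ + 3/2 - 9/4) = -4*I*√3*0 = 0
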